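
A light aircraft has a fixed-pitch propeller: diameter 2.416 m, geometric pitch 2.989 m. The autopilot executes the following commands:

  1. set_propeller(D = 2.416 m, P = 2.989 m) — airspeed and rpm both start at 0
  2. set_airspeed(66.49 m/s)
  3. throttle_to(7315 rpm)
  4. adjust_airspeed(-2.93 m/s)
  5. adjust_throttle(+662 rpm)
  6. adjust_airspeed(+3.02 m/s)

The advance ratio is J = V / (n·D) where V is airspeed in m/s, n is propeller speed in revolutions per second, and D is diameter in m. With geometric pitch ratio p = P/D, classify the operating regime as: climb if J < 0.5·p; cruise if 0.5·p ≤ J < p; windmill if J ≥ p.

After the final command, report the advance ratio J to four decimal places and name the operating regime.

set_propeller: D = 2.416 m, P = 2.989 m (p = P/D = 1.237169); state ← (V=0, rpm=0)
set_airspeed(66.49): V ← 66.49 m/s
throttle_to(7315): rpm ← 7315
adjust_airspeed(-2.93): V ← 66.49 -2.93 = 63.56 m/s
adjust_throttle(+662): rpm ← 7315 +662 = 7977
adjust_airspeed(+3.02): V ← 63.56 +3.02 = 66.58 m/s
final state: V = 66.58 m/s, rpm = 7977 → n = rpm/60 = 132.950000 rev/s
J = V / (n·D) = 66.58 / (132.950000 × 2.416) = 0.207281
regime bands: climb J<0.6186 | cruise [0.6186, 1.2372) | windmill J≥1.2372
J = 0.2073 → climb

J = 0.2073, regime = climb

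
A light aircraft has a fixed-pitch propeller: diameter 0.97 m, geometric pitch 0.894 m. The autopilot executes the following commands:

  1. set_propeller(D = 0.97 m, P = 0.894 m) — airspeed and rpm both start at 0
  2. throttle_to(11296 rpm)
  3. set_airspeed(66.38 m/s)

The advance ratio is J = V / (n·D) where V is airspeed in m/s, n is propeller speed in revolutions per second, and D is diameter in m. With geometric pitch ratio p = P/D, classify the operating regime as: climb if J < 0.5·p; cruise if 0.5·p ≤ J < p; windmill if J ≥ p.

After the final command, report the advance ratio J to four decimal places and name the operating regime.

J = 0.3635, regime = climb

set_propeller: D = 0.97 m, P = 0.894 m (p = P/D = 0.921649); state ← (V=0, rpm=0)
throttle_to(11296): rpm ← 11296
set_airspeed(66.38): V ← 66.38 m/s
final state: V = 66.38 m/s, rpm = 11296 → n = rpm/60 = 188.266667 rev/s
J = V / (n·D) = 66.38 / (188.266667 × 0.97) = 0.363490
regime bands: climb J<0.4608 | cruise [0.4608, 0.9216) | windmill J≥0.9216
J = 0.3635 → climb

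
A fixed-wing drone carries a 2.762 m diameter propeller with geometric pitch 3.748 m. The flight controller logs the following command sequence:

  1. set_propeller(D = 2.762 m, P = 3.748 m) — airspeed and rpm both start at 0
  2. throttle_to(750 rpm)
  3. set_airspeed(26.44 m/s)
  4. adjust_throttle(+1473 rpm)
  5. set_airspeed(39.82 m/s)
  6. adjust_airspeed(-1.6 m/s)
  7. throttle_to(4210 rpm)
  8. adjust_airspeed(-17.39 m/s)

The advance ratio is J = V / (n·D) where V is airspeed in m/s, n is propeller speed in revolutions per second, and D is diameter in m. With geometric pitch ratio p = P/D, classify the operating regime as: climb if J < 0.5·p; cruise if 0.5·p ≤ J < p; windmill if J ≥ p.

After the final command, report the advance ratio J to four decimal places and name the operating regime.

set_propeller: D = 2.762 m, P = 3.748 m (p = P/D = 1.356988); state ← (V=0, rpm=0)
throttle_to(750): rpm ← 750
set_airspeed(26.44): V ← 26.44 m/s
adjust_throttle(+1473): rpm ← 750 +1473 = 2223
set_airspeed(39.82): V ← 39.82 m/s
adjust_airspeed(-1.6): V ← 39.82 -1.6 = 38.22 m/s
throttle_to(4210): rpm ← 4210
adjust_airspeed(-17.39): V ← 38.22 -17.39 = 20.83 m/s
final state: V = 20.83 m/s, rpm = 4210 → n = rpm/60 = 70.166667 rev/s
J = V / (n·D) = 20.83 / (70.166667 × 2.762) = 0.107482
regime bands: climb J<0.6785 | cruise [0.6785, 1.3570) | windmill J≥1.3570
J = 0.1075 → climb

J = 0.1075, regime = climb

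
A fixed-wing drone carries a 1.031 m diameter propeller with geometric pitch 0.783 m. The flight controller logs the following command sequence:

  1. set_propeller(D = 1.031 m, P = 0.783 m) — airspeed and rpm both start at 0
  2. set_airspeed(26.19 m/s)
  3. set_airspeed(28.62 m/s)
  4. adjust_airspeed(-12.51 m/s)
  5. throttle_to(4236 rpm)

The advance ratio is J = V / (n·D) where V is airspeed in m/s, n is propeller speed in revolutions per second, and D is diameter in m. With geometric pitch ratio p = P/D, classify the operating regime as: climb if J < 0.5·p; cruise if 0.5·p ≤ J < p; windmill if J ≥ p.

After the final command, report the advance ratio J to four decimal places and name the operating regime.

J = 0.2213, regime = climb

set_propeller: D = 1.031 m, P = 0.783 m (p = P/D = 0.759457); state ← (V=0, rpm=0)
set_airspeed(26.19): V ← 26.19 m/s
set_airspeed(28.62): V ← 28.62 m/s
adjust_airspeed(-12.51): V ← 28.62 -12.51 = 16.11 m/s
throttle_to(4236): rpm ← 4236
final state: V = 16.11 m/s, rpm = 4236 → n = rpm/60 = 70.600000 rev/s
J = V / (n·D) = 16.11 / (70.600000 × 1.031) = 0.221326
regime bands: climb J<0.3797 | cruise [0.3797, 0.7595) | windmill J≥0.7595
J = 0.2213 → climb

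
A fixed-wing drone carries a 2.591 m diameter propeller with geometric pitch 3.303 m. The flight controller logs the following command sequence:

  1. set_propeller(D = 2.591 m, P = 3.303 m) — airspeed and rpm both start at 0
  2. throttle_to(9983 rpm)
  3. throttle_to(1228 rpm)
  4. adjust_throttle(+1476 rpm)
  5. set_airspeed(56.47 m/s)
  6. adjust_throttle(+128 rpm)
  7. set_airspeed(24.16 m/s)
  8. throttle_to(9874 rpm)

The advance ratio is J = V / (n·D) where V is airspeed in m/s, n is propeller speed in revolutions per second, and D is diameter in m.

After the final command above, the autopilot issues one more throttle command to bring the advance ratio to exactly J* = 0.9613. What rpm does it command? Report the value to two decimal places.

set_propeller: D = 2.591 m, P = 3.303 m (p = P/D = 1.274797); state ← (V=0, rpm=0)
throttle_to(9983): rpm ← 9983
throttle_to(1228): rpm ← 1228
adjust_throttle(+1476): rpm ← 1228 +1476 = 2704
set_airspeed(56.47): V ← 56.47 m/s
adjust_throttle(+128): rpm ← 2704 +128 = 2832
set_airspeed(24.16): V ← 24.16 m/s
throttle_to(9874): rpm ← 9874
final state: V = 24.16 m/s, rpm = 9874 → n = rpm/60 = 164.566667 rev/s
target J* = 0.9613; solve J* = V/(n·D) for n: n = V/(J*·D) = 24.16/(0.9613 × 2.591) = 9.699974 rev/s
rpm = 60·n = 581.998446

rpm = 582.00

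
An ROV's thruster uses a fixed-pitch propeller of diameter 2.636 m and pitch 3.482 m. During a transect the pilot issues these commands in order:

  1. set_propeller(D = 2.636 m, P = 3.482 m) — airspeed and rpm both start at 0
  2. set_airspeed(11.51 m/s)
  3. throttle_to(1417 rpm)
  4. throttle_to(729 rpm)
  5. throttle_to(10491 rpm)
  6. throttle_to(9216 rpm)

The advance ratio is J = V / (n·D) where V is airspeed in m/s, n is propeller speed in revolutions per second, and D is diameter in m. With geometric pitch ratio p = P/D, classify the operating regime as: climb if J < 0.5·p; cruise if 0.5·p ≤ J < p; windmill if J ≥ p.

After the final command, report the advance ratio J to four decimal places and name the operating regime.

J = 0.0284, regime = climb

set_propeller: D = 2.636 m, P = 3.482 m (p = P/D = 1.320941); state ← (V=0, rpm=0)
set_airspeed(11.51): V ← 11.51 m/s
throttle_to(1417): rpm ← 1417
throttle_to(729): rpm ← 729
throttle_to(10491): rpm ← 10491
throttle_to(9216): rpm ← 9216
final state: V = 11.51 m/s, rpm = 9216 → n = rpm/60 = 153.600000 rev/s
J = V / (n·D) = 11.51 / (153.600000 × 2.636) = 0.028428
regime bands: climb J<0.6605 | cruise [0.6605, 1.3209) | windmill J≥1.3209
J = 0.0284 → climb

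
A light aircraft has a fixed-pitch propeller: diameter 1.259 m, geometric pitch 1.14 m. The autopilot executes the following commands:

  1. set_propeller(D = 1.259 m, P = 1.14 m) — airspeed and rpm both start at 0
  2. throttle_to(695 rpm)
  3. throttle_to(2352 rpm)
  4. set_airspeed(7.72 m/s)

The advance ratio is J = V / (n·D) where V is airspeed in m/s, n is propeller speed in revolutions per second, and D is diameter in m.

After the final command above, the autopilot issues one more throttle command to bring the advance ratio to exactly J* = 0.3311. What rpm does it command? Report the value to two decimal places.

set_propeller: D = 1.259 m, P = 1.14 m (p = P/D = 0.905481); state ← (V=0, rpm=0)
throttle_to(695): rpm ← 695
throttle_to(2352): rpm ← 2352
set_airspeed(7.72): V ← 7.72 m/s
final state: V = 7.72 m/s, rpm = 2352 → n = rpm/60 = 39.200000 rev/s
target J* = 0.3311; solve J* = V/(n·D) for n: n = V/(J*·D) = 7.72/(0.3311 × 1.259) = 18.519634 rev/s
rpm = 60·n = 1111.178014

rpm = 1111.18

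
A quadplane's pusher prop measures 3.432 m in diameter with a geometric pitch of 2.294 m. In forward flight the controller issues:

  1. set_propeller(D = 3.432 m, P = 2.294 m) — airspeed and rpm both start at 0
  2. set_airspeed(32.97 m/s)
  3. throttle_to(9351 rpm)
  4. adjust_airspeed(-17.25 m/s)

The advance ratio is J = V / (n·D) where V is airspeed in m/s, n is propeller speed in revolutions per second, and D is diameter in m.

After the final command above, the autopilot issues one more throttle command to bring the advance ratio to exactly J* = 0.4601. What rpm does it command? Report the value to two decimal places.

set_propeller: D = 3.432 m, P = 2.294 m (p = P/D = 0.668415); state ← (V=0, rpm=0)
set_airspeed(32.97): V ← 32.97 m/s
throttle_to(9351): rpm ← 9351
adjust_airspeed(-17.25): V ← 32.97 -17.25 = 15.72 m/s
final state: V = 15.72 m/s, rpm = 9351 → n = rpm/60 = 155.850000 rev/s
target J* = 0.4601; solve J* = V/(n·D) for n: n = V/(J*·D) = 15.72/(0.4601 × 3.432) = 9.955270 rev/s
rpm = 60·n = 597.316181

rpm = 597.32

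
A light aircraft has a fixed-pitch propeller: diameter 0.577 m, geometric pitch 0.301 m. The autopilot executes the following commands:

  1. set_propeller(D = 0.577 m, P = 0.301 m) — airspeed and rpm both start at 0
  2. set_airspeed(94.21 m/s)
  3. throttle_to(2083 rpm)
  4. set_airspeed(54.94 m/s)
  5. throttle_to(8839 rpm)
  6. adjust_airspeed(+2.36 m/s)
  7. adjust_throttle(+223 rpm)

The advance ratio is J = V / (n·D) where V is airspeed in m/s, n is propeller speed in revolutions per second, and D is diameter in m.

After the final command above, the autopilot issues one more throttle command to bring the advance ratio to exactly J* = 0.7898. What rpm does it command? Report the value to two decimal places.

rpm = 7544.20

set_propeller: D = 0.577 m, P = 0.301 m (p = P/D = 0.521664); state ← (V=0, rpm=0)
set_airspeed(94.21): V ← 94.21 m/s
throttle_to(2083): rpm ← 2083
set_airspeed(54.94): V ← 54.94 m/s
throttle_to(8839): rpm ← 8839
adjust_airspeed(+2.36): V ← 54.94 +2.36 = 57.3 m/s
adjust_throttle(+223): rpm ← 8839 +223 = 9062
final state: V = 57.3 m/s, rpm = 9062 → n = rpm/60 = 151.033333 rev/s
target J* = 0.7898; solve J* = V/(n·D) for n: n = V/(J*·D) = 57.3/(0.7898 × 0.577) = 125.736590 rev/s
rpm = 60·n = 7544.195424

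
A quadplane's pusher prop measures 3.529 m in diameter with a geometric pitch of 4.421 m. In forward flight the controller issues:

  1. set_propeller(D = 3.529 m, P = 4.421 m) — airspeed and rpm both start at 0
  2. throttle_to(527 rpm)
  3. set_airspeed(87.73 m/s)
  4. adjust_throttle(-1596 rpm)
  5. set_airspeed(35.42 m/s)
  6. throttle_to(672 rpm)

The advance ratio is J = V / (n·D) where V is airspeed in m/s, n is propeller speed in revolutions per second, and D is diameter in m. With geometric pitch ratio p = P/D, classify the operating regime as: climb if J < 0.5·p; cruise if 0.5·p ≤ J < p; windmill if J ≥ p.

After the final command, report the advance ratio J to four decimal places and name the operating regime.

J = 0.8961, regime = cruise

set_propeller: D = 3.529 m, P = 4.421 m (p = P/D = 1.252763); state ← (V=0, rpm=0)
throttle_to(527): rpm ← 527
set_airspeed(87.73): V ← 87.73 m/s
adjust_throttle(-1596): rpm ← 527 -1596 = -1069
set_airspeed(35.42): V ← 35.42 m/s
throttle_to(672): rpm ← 672
final state: V = 35.42 m/s, rpm = 672 → n = rpm/60 = 11.200000 rev/s
J = V / (n·D) = 35.42 / (11.200000 × 3.529) = 0.896146
regime bands: climb J<0.6264 | cruise [0.6264, 1.2528) | windmill J≥1.2528
J = 0.8961 → cruise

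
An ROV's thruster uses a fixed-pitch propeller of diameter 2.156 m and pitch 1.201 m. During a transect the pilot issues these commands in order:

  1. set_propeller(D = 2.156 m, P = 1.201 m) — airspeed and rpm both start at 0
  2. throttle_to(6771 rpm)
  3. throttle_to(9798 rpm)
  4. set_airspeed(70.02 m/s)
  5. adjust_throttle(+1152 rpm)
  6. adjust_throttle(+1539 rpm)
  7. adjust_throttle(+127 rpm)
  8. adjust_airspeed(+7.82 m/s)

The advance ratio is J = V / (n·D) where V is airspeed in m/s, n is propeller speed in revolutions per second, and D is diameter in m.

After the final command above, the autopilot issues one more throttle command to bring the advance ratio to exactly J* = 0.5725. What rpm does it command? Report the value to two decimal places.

rpm = 3783.81

set_propeller: D = 2.156 m, P = 1.201 m (p = P/D = 0.557050); state ← (V=0, rpm=0)
throttle_to(6771): rpm ← 6771
throttle_to(9798): rpm ← 9798
set_airspeed(70.02): V ← 70.02 m/s
adjust_throttle(+1152): rpm ← 9798 +1152 = 10950
adjust_throttle(+1539): rpm ← 10950 +1539 = 12489
adjust_throttle(+127): rpm ← 12489 +127 = 12616
adjust_airspeed(+7.82): V ← 70.02 +7.82 = 77.84 m/s
final state: V = 77.84 m/s, rpm = 12616 → n = rpm/60 = 210.266667 rev/s
target J* = 0.5725; solve J* = V/(n·D) for n: n = V/(J*·D) = 77.84/(0.5725 × 2.156) = 63.063574 rev/s
rpm = 60·n = 3783.814439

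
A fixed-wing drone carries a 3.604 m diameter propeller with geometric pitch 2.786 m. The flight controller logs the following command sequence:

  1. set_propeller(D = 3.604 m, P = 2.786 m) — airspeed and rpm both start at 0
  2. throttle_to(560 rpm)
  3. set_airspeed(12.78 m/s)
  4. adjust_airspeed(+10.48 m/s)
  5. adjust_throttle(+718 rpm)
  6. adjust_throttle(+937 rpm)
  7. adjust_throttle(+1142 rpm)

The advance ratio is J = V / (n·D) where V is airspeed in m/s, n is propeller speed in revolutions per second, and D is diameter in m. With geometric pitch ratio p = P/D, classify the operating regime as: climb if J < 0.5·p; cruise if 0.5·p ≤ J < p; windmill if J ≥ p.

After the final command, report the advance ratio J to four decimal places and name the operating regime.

J = 0.1154, regime = climb

set_propeller: D = 3.604 m, P = 2.786 m (p = P/D = 0.773030); state ← (V=0, rpm=0)
throttle_to(560): rpm ← 560
set_airspeed(12.78): V ← 12.78 m/s
adjust_airspeed(+10.48): V ← 12.78 +10.48 = 23.26 m/s
adjust_throttle(+718): rpm ← 560 +718 = 1278
adjust_throttle(+937): rpm ← 1278 +937 = 2215
adjust_throttle(+1142): rpm ← 2215 +1142 = 3357
final state: V = 23.26 m/s, rpm = 3357 → n = rpm/60 = 55.950000 rev/s
J = V / (n·D) = 23.26 / (55.950000 × 3.604) = 0.115352
regime bands: climb J<0.3865 | cruise [0.3865, 0.7730) | windmill J≥0.7730
J = 0.1154 → climb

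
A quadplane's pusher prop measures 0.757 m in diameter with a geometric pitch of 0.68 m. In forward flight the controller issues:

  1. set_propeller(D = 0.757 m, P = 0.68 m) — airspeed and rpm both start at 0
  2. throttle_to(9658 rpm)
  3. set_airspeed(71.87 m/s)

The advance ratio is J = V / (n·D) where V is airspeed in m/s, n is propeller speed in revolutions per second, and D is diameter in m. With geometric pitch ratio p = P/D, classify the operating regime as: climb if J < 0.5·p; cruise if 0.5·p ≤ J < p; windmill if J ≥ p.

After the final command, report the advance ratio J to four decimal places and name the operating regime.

J = 0.5898, regime = cruise

set_propeller: D = 0.757 m, P = 0.68 m (p = P/D = 0.898283); state ← (V=0, rpm=0)
throttle_to(9658): rpm ← 9658
set_airspeed(71.87): V ← 71.87 m/s
final state: V = 71.87 m/s, rpm = 9658 → n = rpm/60 = 160.966667 rev/s
J = V / (n·D) = 71.87 / (160.966667 × 0.757) = 0.589815
regime bands: climb J<0.4491 | cruise [0.4491, 0.8983) | windmill J≥0.8983
J = 0.5898 → cruise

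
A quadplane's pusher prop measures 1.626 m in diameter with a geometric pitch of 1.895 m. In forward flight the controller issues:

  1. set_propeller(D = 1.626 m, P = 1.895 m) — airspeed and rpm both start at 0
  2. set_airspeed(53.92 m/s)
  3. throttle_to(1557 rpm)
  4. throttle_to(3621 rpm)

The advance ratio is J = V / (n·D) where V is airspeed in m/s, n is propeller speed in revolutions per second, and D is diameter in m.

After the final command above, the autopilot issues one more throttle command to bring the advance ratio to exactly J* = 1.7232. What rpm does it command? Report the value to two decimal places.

rpm = 1154.64

set_propeller: D = 1.626 m, P = 1.895 m (p = P/D = 1.165437); state ← (V=0, rpm=0)
set_airspeed(53.92): V ← 53.92 m/s
throttle_to(1557): rpm ← 1557
throttle_to(3621): rpm ← 3621
final state: V = 53.92 m/s, rpm = 3621 → n = rpm/60 = 60.350000 rev/s
target J* = 1.7232; solve J* = V/(n·D) for n: n = V/(J*·D) = 53.92/(1.7232 × 1.626) = 19.243925 rev/s
rpm = 60·n = 1154.635502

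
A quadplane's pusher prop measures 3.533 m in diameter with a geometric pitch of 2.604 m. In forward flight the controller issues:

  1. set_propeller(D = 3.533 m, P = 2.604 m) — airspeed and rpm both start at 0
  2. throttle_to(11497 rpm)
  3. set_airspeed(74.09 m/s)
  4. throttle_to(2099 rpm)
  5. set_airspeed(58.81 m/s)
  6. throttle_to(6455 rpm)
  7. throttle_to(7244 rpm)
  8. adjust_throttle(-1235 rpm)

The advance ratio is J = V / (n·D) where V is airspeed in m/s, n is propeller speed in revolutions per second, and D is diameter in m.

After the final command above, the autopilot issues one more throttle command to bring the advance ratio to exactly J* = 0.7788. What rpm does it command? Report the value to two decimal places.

rpm = 1282.43

set_propeller: D = 3.533 m, P = 2.604 m (p = P/D = 0.737051); state ← (V=0, rpm=0)
throttle_to(11497): rpm ← 11497
set_airspeed(74.09): V ← 74.09 m/s
throttle_to(2099): rpm ← 2099
set_airspeed(58.81): V ← 58.81 m/s
throttle_to(6455): rpm ← 6455
throttle_to(7244): rpm ← 7244
adjust_throttle(-1235): rpm ← 7244 -1235 = 6009
final state: V = 58.81 m/s, rpm = 6009 → n = rpm/60 = 100.150000 rev/s
target J* = 0.7788; solve J* = V/(n·D) for n: n = V/(J*·D) = 58.81/(0.7788 × 3.533) = 21.373793 rev/s
rpm = 60·n = 1282.427580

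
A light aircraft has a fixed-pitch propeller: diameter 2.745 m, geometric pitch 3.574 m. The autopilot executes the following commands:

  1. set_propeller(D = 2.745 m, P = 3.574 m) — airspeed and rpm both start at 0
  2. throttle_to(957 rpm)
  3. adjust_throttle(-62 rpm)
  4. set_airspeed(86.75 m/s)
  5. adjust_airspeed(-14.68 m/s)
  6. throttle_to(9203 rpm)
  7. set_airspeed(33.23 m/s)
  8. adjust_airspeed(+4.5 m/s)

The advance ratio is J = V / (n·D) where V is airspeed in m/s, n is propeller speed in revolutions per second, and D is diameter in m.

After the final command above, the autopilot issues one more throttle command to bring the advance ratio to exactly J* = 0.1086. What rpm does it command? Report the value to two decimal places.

rpm = 7593.92

set_propeller: D = 2.745 m, P = 3.574 m (p = P/D = 1.302004); state ← (V=0, rpm=0)
throttle_to(957): rpm ← 957
adjust_throttle(-62): rpm ← 957 -62 = 895
set_airspeed(86.75): V ← 86.75 m/s
adjust_airspeed(-14.68): V ← 86.75 -14.68 = 72.07 m/s
throttle_to(9203): rpm ← 9203
set_airspeed(33.23): V ← 33.23 m/s
adjust_airspeed(+4.5): V ← 33.23 +4.5 = 37.73 m/s
final state: V = 37.73 m/s, rpm = 9203 → n = rpm/60 = 153.383333 rev/s
target J* = 0.1086; solve J* = V/(n·D) for n: n = V/(J*·D) = 37.73/(0.1086 × 2.745) = 126.565294 rev/s
rpm = 60·n = 7593.917620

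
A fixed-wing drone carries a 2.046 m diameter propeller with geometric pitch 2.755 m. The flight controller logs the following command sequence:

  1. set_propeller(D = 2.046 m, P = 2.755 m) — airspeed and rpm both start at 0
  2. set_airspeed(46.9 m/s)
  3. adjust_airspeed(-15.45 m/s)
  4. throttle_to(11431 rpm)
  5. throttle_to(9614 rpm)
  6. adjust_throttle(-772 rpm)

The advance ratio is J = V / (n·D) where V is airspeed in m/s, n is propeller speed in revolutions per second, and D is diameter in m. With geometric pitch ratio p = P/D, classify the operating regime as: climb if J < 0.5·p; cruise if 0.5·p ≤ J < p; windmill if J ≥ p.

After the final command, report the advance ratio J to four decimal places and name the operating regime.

J = 0.1043, regime = climb

set_propeller: D = 2.046 m, P = 2.755 m (p = P/D = 1.346530); state ← (V=0, rpm=0)
set_airspeed(46.9): V ← 46.9 m/s
adjust_airspeed(-15.45): V ← 46.9 -15.45 = 31.45 m/s
throttle_to(11431): rpm ← 11431
throttle_to(9614): rpm ← 9614
adjust_throttle(-772): rpm ← 9614 -772 = 8842
final state: V = 31.45 m/s, rpm = 8842 → n = rpm/60 = 147.366667 rev/s
J = V / (n·D) = 31.45 / (147.366667 × 2.046) = 0.104308
regime bands: climb J<0.6733 | cruise [0.6733, 1.3465) | windmill J≥1.3465
J = 0.1043 → climb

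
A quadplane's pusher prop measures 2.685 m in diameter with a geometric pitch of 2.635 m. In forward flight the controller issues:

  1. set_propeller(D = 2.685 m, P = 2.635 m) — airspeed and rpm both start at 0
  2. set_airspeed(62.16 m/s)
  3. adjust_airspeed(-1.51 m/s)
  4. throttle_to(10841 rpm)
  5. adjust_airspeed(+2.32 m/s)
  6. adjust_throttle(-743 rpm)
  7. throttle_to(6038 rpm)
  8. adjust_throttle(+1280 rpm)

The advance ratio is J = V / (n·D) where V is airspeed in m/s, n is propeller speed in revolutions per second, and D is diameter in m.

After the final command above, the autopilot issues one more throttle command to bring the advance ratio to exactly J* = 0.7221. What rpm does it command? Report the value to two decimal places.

rpm = 1948.69

set_propeller: D = 2.685 m, P = 2.635 m (p = P/D = 0.981378); state ← (V=0, rpm=0)
set_airspeed(62.16): V ← 62.16 m/s
adjust_airspeed(-1.51): V ← 62.16 -1.51 = 60.65 m/s
throttle_to(10841): rpm ← 10841
adjust_airspeed(+2.32): V ← 60.65 +2.32 = 62.97 m/s
adjust_throttle(-743): rpm ← 10841 -743 = 10098
throttle_to(6038): rpm ← 6038
adjust_throttle(+1280): rpm ← 6038 +1280 = 7318
final state: V = 62.97 m/s, rpm = 7318 → n = rpm/60 = 121.966667 rev/s
target J* = 0.7221; solve J* = V/(n·D) for n: n = V/(J*·D) = 62.97/(0.7221 × 2.685) = 32.478208 rev/s
rpm = 60·n = 1948.692477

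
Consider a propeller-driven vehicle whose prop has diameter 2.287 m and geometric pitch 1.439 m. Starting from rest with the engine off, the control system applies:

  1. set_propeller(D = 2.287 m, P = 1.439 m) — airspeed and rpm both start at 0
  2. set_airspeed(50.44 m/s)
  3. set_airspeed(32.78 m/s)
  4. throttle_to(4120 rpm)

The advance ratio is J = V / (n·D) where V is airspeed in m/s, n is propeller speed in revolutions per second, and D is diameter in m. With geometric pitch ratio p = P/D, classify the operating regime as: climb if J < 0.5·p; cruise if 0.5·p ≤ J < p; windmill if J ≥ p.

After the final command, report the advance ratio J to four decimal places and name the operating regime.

J = 0.2087, regime = climb

set_propeller: D = 2.287 m, P = 1.439 m (p = P/D = 0.629209); state ← (V=0, rpm=0)
set_airspeed(50.44): V ← 50.44 m/s
set_airspeed(32.78): V ← 32.78 m/s
throttle_to(4120): rpm ← 4120
final state: V = 32.78 m/s, rpm = 4120 → n = rpm/60 = 68.666667 rev/s
J = V / (n·D) = 32.78 / (68.666667 × 2.287) = 0.208736
regime bands: climb J<0.3146 | cruise [0.3146, 0.6292) | windmill J≥0.6292
J = 0.2087 → climb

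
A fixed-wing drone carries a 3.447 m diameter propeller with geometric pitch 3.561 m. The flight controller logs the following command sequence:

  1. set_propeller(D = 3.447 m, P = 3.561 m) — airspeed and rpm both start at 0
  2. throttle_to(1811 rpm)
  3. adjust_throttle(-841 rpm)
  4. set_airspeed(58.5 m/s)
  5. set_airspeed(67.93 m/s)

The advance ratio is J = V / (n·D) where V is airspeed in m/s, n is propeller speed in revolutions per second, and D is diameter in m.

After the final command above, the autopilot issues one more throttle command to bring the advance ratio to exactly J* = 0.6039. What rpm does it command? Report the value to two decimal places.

set_propeller: D = 3.447 m, P = 3.561 m (p = P/D = 1.033072); state ← (V=0, rpm=0)
throttle_to(1811): rpm ← 1811
adjust_throttle(-841): rpm ← 1811 -841 = 970
set_airspeed(58.5): V ← 58.5 m/s
set_airspeed(67.93): V ← 67.93 m/s
final state: V = 67.93 m/s, rpm = 970 → n = rpm/60 = 16.166667 rev/s
target J* = 0.6039; solve J* = V/(n·D) for n: n = V/(J*·D) = 67.93/(0.6039 × 3.447) = 32.632872 rev/s
rpm = 60·n = 1957.972338

rpm = 1957.97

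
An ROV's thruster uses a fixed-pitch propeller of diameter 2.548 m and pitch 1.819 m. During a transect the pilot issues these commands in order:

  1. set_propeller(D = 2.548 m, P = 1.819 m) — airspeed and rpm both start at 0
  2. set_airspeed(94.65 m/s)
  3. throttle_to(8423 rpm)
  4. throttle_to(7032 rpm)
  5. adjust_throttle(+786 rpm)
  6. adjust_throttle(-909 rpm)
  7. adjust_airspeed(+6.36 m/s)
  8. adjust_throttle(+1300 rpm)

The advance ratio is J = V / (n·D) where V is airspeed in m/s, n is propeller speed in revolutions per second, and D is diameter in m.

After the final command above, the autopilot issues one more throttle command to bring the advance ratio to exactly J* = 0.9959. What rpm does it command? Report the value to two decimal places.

rpm = 2388.36

set_propeller: D = 2.548 m, P = 1.819 m (p = P/D = 0.713893); state ← (V=0, rpm=0)
set_airspeed(94.65): V ← 94.65 m/s
throttle_to(8423): rpm ← 8423
throttle_to(7032): rpm ← 7032
adjust_throttle(+786): rpm ← 7032 +786 = 7818
adjust_throttle(-909): rpm ← 7818 -909 = 6909
adjust_airspeed(+6.36): V ← 94.65 +6.36 = 101.01 m/s
adjust_throttle(+1300): rpm ← 6909 +1300 = 8209
final state: V = 101.01 m/s, rpm = 8209 → n = rpm/60 = 136.816667 rev/s
target J* = 0.9959; solve J* = V/(n·D) for n: n = V/(J*·D) = 101.01/(0.9959 × 2.548) = 39.806062 rev/s
rpm = 60·n = 2388.363720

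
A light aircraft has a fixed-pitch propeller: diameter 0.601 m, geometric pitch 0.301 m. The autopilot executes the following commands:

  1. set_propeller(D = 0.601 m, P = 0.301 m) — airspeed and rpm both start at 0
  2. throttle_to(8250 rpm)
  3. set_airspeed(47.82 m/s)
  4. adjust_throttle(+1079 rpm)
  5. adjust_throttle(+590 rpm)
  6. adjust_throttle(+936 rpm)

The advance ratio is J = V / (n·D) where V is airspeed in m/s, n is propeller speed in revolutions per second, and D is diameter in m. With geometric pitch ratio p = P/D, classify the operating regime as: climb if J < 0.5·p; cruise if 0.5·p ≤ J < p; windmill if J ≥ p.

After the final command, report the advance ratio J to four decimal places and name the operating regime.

J = 0.4398, regime = cruise

set_propeller: D = 0.601 m, P = 0.301 m (p = P/D = 0.500832); state ← (V=0, rpm=0)
throttle_to(8250): rpm ← 8250
set_airspeed(47.82): V ← 47.82 m/s
adjust_throttle(+1079): rpm ← 8250 +1079 = 9329
adjust_throttle(+590): rpm ← 9329 +590 = 9919
adjust_throttle(+936): rpm ← 9919 +936 = 10855
final state: V = 47.82 m/s, rpm = 10855 → n = rpm/60 = 180.916667 rev/s
J = V / (n·D) = 47.82 / (180.916667 × 0.601) = 0.439801
regime bands: climb J<0.2504 | cruise [0.2504, 0.5008) | windmill J≥0.5008
J = 0.4398 → cruise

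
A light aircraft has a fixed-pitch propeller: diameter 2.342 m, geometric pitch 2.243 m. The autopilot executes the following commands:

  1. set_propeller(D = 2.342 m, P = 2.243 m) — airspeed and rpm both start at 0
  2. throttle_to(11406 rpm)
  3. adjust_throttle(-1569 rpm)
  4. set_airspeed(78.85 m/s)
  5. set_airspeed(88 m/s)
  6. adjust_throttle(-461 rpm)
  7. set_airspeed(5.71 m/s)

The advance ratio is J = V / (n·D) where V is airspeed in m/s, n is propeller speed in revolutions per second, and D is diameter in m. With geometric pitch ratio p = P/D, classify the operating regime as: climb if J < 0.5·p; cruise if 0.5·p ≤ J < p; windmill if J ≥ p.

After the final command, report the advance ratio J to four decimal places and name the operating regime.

J = 0.0156, regime = climb

set_propeller: D = 2.342 m, P = 2.243 m (p = P/D = 0.957728); state ← (V=0, rpm=0)
throttle_to(11406): rpm ← 11406
adjust_throttle(-1569): rpm ← 11406 -1569 = 9837
set_airspeed(78.85): V ← 78.85 m/s
set_airspeed(88): V ← 88 m/s
adjust_throttle(-461): rpm ← 9837 -461 = 9376
set_airspeed(5.71): V ← 5.71 m/s
final state: V = 5.71 m/s, rpm = 9376 → n = rpm/60 = 156.266667 rev/s
J = V / (n·D) = 5.71 / (156.266667 × 2.342) = 0.015602
regime bands: climb J<0.4789 | cruise [0.4789, 0.9577) | windmill J≥0.9577
J = 0.0156 → climb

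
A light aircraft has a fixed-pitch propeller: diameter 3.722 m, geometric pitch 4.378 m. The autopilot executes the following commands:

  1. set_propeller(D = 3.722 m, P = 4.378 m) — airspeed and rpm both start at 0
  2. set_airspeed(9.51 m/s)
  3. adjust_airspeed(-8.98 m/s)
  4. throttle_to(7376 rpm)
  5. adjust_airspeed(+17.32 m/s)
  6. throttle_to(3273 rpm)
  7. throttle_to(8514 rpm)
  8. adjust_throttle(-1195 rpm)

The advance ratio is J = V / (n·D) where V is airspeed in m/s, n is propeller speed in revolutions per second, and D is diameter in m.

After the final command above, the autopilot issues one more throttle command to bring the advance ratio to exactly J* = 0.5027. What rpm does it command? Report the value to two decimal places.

set_propeller: D = 3.722 m, P = 4.378 m (p = P/D = 1.176249); state ← (V=0, rpm=0)
set_airspeed(9.51): V ← 9.51 m/s
adjust_airspeed(-8.98): V ← 9.51 -8.98 = 0.53 m/s
throttle_to(7376): rpm ← 7376
adjust_airspeed(+17.32): V ← 0.53 +17.32 = 17.85 m/s
throttle_to(3273): rpm ← 3273
throttle_to(8514): rpm ← 8514
adjust_throttle(-1195): rpm ← 8514 -1195 = 7319
final state: V = 17.85 m/s, rpm = 7319 → n = rpm/60 = 121.983333 rev/s
target J* = 0.5027; solve J* = V/(n·D) for n: n = V/(J*·D) = 17.85/(0.5027 × 3.722) = 9.540101 rev/s
rpm = 60·n = 572.406052

rpm = 572.41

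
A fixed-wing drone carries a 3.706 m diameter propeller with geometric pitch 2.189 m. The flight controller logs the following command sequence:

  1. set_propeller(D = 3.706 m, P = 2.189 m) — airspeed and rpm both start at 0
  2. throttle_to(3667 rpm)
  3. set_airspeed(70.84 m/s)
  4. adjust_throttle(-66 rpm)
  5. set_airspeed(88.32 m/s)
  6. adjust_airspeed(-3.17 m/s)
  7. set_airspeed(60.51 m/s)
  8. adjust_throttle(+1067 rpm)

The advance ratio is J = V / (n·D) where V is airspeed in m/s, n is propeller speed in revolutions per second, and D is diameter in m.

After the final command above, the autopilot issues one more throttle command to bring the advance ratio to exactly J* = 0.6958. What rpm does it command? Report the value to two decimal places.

set_propeller: D = 3.706 m, P = 2.189 m (p = P/D = 0.590664); state ← (V=0, rpm=0)
throttle_to(3667): rpm ← 3667
set_airspeed(70.84): V ← 70.84 m/s
adjust_throttle(-66): rpm ← 3667 -66 = 3601
set_airspeed(88.32): V ← 88.32 m/s
adjust_airspeed(-3.17): V ← 88.32 -3.17 = 85.15 m/s
set_airspeed(60.51): V ← 60.51 m/s
adjust_throttle(+1067): rpm ← 3601 +1067 = 4668
final state: V = 60.51 m/s, rpm = 4668 → n = rpm/60 = 77.800000 rev/s
target J* = 0.6958; solve J* = V/(n·D) for n: n = V/(J*·D) = 60.51/(0.6958 × 3.706) = 23.465905 rev/s
rpm = 60·n = 1407.954318

rpm = 1407.95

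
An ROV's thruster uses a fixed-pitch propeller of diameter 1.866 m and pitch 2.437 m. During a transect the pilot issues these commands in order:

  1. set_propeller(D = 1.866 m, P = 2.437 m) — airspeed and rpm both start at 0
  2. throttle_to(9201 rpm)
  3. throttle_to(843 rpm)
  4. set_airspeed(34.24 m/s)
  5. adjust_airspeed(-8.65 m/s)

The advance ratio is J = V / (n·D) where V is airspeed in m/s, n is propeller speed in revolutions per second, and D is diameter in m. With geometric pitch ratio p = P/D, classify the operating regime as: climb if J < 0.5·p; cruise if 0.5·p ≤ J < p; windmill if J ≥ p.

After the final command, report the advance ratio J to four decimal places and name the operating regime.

J = 0.9761, regime = cruise

set_propeller: D = 1.866 m, P = 2.437 m (p = P/D = 1.306002); state ← (V=0, rpm=0)
throttle_to(9201): rpm ← 9201
throttle_to(843): rpm ← 843
set_airspeed(34.24): V ← 34.24 m/s
adjust_airspeed(-8.65): V ← 34.24 -8.65 = 25.59 m/s
final state: V = 25.59 m/s, rpm = 843 → n = rpm/60 = 14.050000 rev/s
J = V / (n·D) = 25.59 / (14.050000 × 1.866) = 0.976073
regime bands: climb J<0.6530 | cruise [0.6530, 1.3060) | windmill J≥1.3060
J = 0.9761 → cruise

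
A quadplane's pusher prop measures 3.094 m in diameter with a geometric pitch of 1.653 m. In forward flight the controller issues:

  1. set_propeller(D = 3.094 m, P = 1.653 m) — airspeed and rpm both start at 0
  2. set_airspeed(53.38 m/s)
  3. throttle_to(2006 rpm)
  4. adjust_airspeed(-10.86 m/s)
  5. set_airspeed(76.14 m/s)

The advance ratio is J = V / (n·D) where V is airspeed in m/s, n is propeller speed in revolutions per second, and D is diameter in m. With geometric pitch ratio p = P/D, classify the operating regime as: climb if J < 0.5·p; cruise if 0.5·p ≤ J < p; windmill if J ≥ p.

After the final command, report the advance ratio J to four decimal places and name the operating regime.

set_propeller: D = 3.094 m, P = 1.653 m (p = P/D = 0.534260); state ← (V=0, rpm=0)
set_airspeed(53.38): V ← 53.38 m/s
throttle_to(2006): rpm ← 2006
adjust_airspeed(-10.86): V ← 53.38 -10.86 = 42.52 m/s
set_airspeed(76.14): V ← 76.14 m/s
final state: V = 76.14 m/s, rpm = 2006 → n = rpm/60 = 33.433333 rev/s
J = V / (n·D) = 76.14 / (33.433333 × 3.094) = 0.736059
regime bands: climb J<0.2671 | cruise [0.2671, 0.5343) | windmill J≥0.5343
J = 0.7361 → windmill

J = 0.7361, regime = windmill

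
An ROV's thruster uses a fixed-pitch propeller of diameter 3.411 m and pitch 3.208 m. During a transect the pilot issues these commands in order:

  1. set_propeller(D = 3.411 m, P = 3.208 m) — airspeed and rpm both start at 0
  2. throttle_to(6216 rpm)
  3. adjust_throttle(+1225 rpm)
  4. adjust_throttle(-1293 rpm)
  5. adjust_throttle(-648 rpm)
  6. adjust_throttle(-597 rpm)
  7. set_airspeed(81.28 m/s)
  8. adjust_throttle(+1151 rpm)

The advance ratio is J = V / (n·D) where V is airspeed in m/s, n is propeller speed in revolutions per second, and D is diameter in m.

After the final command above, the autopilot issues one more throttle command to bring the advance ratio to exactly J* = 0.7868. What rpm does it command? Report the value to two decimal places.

set_propeller: D = 3.411 m, P = 3.208 m (p = P/D = 0.940487); state ← (V=0, rpm=0)
throttle_to(6216): rpm ← 6216
adjust_throttle(+1225): rpm ← 6216 +1225 = 7441
adjust_throttle(-1293): rpm ← 7441 -1293 = 6148
adjust_throttle(-648): rpm ← 6148 -648 = 5500
adjust_throttle(-597): rpm ← 5500 -597 = 4903
set_airspeed(81.28): V ← 81.28 m/s
adjust_throttle(+1151): rpm ← 4903 +1151 = 6054
final state: V = 81.28 m/s, rpm = 6054 → n = rpm/60 = 100.900000 rev/s
target J* = 0.7868; solve J* = V/(n·D) for n: n = V/(J*·D) = 81.28/(0.7868 × 3.411) = 30.285701 rev/s
rpm = 60·n = 1817.142034

rpm = 1817.14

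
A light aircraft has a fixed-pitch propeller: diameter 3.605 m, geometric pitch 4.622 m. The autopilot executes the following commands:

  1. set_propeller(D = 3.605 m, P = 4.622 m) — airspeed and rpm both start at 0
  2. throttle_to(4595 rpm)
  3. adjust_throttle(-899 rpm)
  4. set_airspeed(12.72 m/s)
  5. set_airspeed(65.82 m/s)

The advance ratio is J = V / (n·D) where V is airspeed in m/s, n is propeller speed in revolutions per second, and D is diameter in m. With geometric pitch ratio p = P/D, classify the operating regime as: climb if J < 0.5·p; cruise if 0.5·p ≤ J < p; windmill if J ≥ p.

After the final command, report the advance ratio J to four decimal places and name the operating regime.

set_propeller: D = 3.605 m, P = 4.622 m (p = P/D = 1.282108); state ← (V=0, rpm=0)
throttle_to(4595): rpm ← 4595
adjust_throttle(-899): rpm ← 4595 -899 = 3696
set_airspeed(12.72): V ← 12.72 m/s
set_airspeed(65.82): V ← 65.82 m/s
final state: V = 65.82 m/s, rpm = 3696 → n = rpm/60 = 61.600000 rev/s
J = V / (n·D) = 65.82 / (61.600000 × 3.605) = 0.296396
regime bands: climb J<0.6411 | cruise [0.6411, 1.2821) | windmill J≥1.2821
J = 0.2964 → climb

J = 0.2964, regime = climb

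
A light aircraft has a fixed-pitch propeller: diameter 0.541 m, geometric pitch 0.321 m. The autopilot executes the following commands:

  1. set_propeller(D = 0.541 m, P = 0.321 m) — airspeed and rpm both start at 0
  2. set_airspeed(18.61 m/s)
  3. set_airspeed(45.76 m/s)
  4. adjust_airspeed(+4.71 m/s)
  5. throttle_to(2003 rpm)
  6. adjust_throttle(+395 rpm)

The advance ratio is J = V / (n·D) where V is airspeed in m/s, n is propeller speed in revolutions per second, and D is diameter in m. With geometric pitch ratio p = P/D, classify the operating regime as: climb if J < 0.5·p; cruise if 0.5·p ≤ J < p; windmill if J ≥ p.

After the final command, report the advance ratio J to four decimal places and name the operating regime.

J = 2.3342, regime = windmill

set_propeller: D = 0.541 m, P = 0.321 m (p = P/D = 0.593346); state ← (V=0, rpm=0)
set_airspeed(18.61): V ← 18.61 m/s
set_airspeed(45.76): V ← 45.76 m/s
adjust_airspeed(+4.71): V ← 45.76 +4.71 = 50.47 m/s
throttle_to(2003): rpm ← 2003
adjust_throttle(+395): rpm ← 2003 +395 = 2398
final state: V = 50.47 m/s, rpm = 2398 → n = rpm/60 = 39.966667 rev/s
J = V / (n·D) = 50.47 / (39.966667 × 0.541) = 2.334200
regime bands: climb J<0.2967 | cruise [0.2967, 0.5933) | windmill J≥0.5933
J = 2.3342 → windmill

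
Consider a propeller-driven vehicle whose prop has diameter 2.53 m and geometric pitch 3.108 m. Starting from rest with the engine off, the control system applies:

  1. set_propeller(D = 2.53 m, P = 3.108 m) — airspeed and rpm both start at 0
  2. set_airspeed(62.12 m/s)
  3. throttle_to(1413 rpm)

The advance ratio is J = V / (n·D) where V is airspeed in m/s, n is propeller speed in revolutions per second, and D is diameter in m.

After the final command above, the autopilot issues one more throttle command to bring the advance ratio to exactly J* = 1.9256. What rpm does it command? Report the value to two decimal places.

rpm = 765.06

set_propeller: D = 2.53 m, P = 3.108 m (p = P/D = 1.228458); state ← (V=0, rpm=0)
set_airspeed(62.12): V ← 62.12 m/s
throttle_to(1413): rpm ← 1413
final state: V = 62.12 m/s, rpm = 1413 → n = rpm/60 = 23.550000 rev/s
target J* = 1.9256; solve J* = V/(n·D) for n: n = V/(J*·D) = 62.12/(1.9256 × 2.53) = 12.751018 rev/s
rpm = 60·n = 765.061062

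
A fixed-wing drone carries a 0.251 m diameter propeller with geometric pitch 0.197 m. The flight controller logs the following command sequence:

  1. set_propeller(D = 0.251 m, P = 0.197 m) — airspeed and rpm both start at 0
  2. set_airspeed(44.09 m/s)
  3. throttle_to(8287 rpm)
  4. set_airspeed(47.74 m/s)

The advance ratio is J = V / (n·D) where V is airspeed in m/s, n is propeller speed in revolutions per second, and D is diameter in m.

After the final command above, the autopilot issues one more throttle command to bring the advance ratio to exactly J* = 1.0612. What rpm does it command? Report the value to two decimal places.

rpm = 10753.82

set_propeller: D = 0.251 m, P = 0.197 m (p = P/D = 0.784861); state ← (V=0, rpm=0)
set_airspeed(44.09): V ← 44.09 m/s
throttle_to(8287): rpm ← 8287
set_airspeed(47.74): V ← 47.74 m/s
final state: V = 47.74 m/s, rpm = 8287 → n = rpm/60 = 138.116667 rev/s
target J* = 1.0612; solve J* = V/(n·D) for n: n = V/(J*·D) = 47.74/(1.0612 × 0.251) = 179.230308 rev/s
rpm = 60·n = 10753.818499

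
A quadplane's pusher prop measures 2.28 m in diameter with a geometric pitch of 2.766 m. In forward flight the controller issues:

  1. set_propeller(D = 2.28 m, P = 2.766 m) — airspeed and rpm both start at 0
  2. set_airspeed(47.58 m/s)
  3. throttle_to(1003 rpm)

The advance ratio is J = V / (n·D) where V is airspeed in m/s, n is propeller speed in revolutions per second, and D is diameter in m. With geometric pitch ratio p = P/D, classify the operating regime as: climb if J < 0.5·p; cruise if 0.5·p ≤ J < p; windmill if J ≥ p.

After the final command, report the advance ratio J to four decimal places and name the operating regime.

J = 1.2484, regime = windmill

set_propeller: D = 2.28 m, P = 2.766 m (p = P/D = 1.213158); state ← (V=0, rpm=0)
set_airspeed(47.58): V ← 47.58 m/s
throttle_to(1003): rpm ← 1003
final state: V = 47.58 m/s, rpm = 1003 → n = rpm/60 = 16.716667 rev/s
J = V / (n·D) = 47.58 / (16.716667 × 2.28) = 1.248360
regime bands: climb J<0.6066 | cruise [0.6066, 1.2132) | windmill J≥1.2132
J = 1.2484 → windmill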